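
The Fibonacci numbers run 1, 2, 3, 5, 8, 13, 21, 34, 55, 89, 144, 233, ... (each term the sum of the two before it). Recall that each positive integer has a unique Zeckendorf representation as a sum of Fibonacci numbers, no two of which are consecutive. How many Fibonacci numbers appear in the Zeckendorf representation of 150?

3

Repeatedly subtract the largest Fibonacci number that fits:
144 ≤ 150 < 233, so take 144; remainder 6
5 ≤ 6 < 8, so take 5; remainder 1
1 ≤ 1 < 2, so take 1; remainder 0
150 = 144 + 5 + 1, which has 3 terms.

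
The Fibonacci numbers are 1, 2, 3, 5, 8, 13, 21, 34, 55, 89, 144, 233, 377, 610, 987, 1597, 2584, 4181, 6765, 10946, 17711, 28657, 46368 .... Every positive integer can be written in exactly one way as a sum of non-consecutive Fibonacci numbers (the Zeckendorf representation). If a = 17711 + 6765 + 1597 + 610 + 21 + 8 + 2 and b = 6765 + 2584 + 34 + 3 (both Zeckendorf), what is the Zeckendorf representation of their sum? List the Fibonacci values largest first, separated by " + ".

28657 + 6765 + 610 + 55 + 13

The two numbers are 26714 and 9386, so their sum is 36100.
Greedy algorithm:
take 28657 (≤ 36100); 36100 − 28657 = 7443
take 6765 (≤ 7443); 7443 − 6765 = 678
take 610 (≤ 678); 678 − 610 = 68
take 55 (≤ 68); 68 − 55 = 13
take 13 (≤ 13); 13 − 13 = 0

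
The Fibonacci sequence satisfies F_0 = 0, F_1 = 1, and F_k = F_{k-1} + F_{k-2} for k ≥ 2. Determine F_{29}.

514229

Iterating the recurrence up to F_{23} = 28657 and F_{22} = 17711:
F_{24} = F_{23} + F_{22} = 28657 + 17711 = 46368
F_{25} = F_{24} + F_{23} = 46368 + 28657 = 75025
F_{26} = F_{25} + F_{24} = 75025 + 46368 = 121393
F_{27} = F_{26} + F_{25} = 121393 + 75025 = 196418
F_{28} = F_{27} + F_{26} = 196418 + 121393 = 317811
F_{29} = F_{28} + F_{27} = 317811 + 196418 = 514229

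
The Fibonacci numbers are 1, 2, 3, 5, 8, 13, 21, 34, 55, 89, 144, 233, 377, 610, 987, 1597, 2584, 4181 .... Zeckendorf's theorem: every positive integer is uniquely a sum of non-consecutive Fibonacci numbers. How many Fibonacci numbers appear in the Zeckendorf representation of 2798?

take 2584 (≤ 2798); 2798 − 2584 = 214
take 144 (≤ 214); 214 − 144 = 70
take 55 (≤ 70); 70 − 55 = 15
take 13 (≤ 15); 15 − 13 = 2
take 2 (≤ 2); 2 − 2 = 0
2798 = 2584 + 144 + 55 + 13 + 2, which has 5 terms.

5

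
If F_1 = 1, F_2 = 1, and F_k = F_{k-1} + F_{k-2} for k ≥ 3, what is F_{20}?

6765

Iterating the recurrence up to F_{15} = 610 and F_{14} = 377:
F_{16} = F_{15} + F_{14} = 610 + 377 = 987
F_{17} = F_{16} + F_{15} = 987 + 610 = 1597
F_{18} = F_{17} + F_{16} = 1597 + 987 = 2584
F_{19} = F_{18} + F_{17} = 2584 + 1597 = 4181
F_{20} = F_{19} + F_{18} = 4181 + 2584 = 6765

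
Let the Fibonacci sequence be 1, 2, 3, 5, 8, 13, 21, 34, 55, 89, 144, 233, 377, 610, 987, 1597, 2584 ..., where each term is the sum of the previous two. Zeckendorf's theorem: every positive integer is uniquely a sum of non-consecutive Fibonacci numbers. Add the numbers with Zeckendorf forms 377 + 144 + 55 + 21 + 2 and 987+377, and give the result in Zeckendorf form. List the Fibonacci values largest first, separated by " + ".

The two numbers are 599 and 1364, so their sum is 1963.
Greedily peel off the largest Fibonacci term at each step:
1597 ≤ 1963 < 2584, so take 1597; remainder 366
233 ≤ 366 < 377, so take 233; remainder 133
89 ≤ 133 < 144, so take 89; remainder 44
34 ≤ 44 < 55, so take 34; remainder 10
8 ≤ 10 < 13, so take 8; remainder 2
2 ≤ 2 < 3, so take 2; remainder 0

1597 + 233 + 89 + 34 + 8 + 2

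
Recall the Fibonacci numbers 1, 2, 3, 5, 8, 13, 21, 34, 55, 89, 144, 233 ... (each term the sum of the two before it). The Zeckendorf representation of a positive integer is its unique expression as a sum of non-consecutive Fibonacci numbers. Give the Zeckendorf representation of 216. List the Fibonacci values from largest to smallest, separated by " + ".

144 + 55 + 13 + 3 + 1

subtract 144 from 216: 72 remains
subtract 55 from 72: 17 remains
subtract 13 from 17: 4 remains
subtract 3 from 4: 1 remains
subtract 1 from 1: 0 remains
So 216 = 144 + 55 + 13 + 3 + 1, with no two terms consecutive in the sequence.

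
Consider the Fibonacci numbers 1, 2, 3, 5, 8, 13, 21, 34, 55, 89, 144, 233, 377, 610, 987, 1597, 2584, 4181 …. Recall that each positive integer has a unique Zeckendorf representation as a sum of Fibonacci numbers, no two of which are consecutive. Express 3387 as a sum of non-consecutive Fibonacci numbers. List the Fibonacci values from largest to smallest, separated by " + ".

2584 + 610 + 144 + 34 + 13 + 2

Repeatedly subtract the largest Fibonacci number that fits:
largest Fibonacci ≤ 3387 is 2584; 3387 − 2584 = 803
largest Fibonacci ≤ 803 is 610; 803 − 610 = 193
largest Fibonacci ≤ 193 is 144; 193 − 144 = 49
largest Fibonacci ≤ 49 is 34; 49 − 34 = 15
largest Fibonacci ≤ 15 is 13; 15 − 13 = 2
largest Fibonacci ≤ 2 is 2; 2 − 2 = 0
So 3387 = 2584 + 610 + 144 + 34 + 13 + 2, with no two terms consecutive in the sequence.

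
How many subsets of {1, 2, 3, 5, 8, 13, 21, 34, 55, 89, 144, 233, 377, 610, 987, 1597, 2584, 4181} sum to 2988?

Each representation comes from the Zeckendorf form by replacing some F_k with F_{k−1} + F_{k−2} where possible.
2988 = 2584+377+21+5+1 = 2584+377+21+3+2+1 = 2584+377+13+8+5+1 = … (35 more), for 38 in all.

38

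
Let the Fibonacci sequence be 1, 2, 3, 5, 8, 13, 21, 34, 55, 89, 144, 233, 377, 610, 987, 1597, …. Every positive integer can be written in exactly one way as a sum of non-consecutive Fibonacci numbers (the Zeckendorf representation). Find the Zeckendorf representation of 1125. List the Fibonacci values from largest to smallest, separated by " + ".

987 + 89 + 34 + 13 + 2

Greedy algorithm:
take 987 (≤ 1125); 1125 − 987 = 138
take 89 (≤ 138); 138 − 89 = 49
take 34 (≤ 49); 49 − 34 = 15
take 13 (≤ 15); 15 − 13 = 2
take 2 (≤ 2); 2 − 2 = 0
So 1125 = 987 + 89 + 34 + 13 + 2, with no two terms consecutive in the sequence.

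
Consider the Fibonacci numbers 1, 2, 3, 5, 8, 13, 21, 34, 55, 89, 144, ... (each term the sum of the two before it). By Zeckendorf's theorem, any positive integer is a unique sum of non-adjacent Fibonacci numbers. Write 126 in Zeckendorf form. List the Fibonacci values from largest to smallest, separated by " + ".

89 + 34 + 3

largest Fibonacci ≤ 126 is 89; 126 − 89 = 37
largest Fibonacci ≤ 37 is 34; 37 − 34 = 3
largest Fibonacci ≤ 3 is 3; 3 − 3 = 0
So 126 = 89 + 34 + 3, with no two terms consecutive in the sequence.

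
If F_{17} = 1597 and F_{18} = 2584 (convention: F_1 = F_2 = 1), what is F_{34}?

5702887

By the doubling identity F_{2k} = F_k(2F_{k+1} − F_k): F_{34} = 1597·(2·2584 − 1597) = 1597·3571 = 5702887.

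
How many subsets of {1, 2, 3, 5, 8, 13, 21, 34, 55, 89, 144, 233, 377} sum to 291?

14

Each representation comes from the Zeckendorf form by replacing some F_k with F_{k−1} + F_{k−2} where possible.
291 = 233+55+3 = 233+55+2+1 = 233+34+21+3 = … (11 more), for 14 in all.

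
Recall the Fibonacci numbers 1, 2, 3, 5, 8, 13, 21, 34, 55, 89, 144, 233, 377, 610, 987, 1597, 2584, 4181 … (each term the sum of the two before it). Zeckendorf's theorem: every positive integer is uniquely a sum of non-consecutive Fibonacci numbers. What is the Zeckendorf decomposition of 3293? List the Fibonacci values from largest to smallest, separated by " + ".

2584 + 610 + 89 + 8 + 2

2584 ≤ 3293 < 4181, so take 2584; remainder 709
610 ≤ 709 < 987, so take 610; remainder 99
89 ≤ 99 < 144, so take 89; remainder 10
8 ≤ 10 < 13, so take 8; remainder 2
2 ≤ 2 < 3, so take 2; remainder 0
So 3293 = 2584 + 610 + 89 + 8 + 2, with no two terms consecutive in the sequence.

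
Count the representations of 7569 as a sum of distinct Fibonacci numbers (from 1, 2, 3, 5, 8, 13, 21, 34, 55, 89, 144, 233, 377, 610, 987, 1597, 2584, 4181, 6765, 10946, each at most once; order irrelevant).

72

Each representation comes from the Zeckendorf form by replacing some F_k with F_{k−1} + F_{k−2} where possible.
7569 = 6765+610+144+34+13+3 = 6765+610+144+34+13+2+1 = 6765+610+144+34+8+5+3 = 6765+610+89+55+34+13+3 = 6765+377+233+144+34+13+3 = … (67 more), for 72 in all.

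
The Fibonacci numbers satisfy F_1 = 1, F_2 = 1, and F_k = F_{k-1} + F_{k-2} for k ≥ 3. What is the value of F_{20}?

Iterating the recurrence up to F_{16} = 987 and F_{15} = 610:
F_{17} = F_{16} + F_{15} = 987 + 610 = 1597
F_{18} = F_{17} + F_{16} = 1597 + 987 = 2584
F_{19} = F_{18} + F_{17} = 2584 + 1597 = 4181
F_{20} = F_{19} + F_{18} = 4181 + 2584 = 6765

6765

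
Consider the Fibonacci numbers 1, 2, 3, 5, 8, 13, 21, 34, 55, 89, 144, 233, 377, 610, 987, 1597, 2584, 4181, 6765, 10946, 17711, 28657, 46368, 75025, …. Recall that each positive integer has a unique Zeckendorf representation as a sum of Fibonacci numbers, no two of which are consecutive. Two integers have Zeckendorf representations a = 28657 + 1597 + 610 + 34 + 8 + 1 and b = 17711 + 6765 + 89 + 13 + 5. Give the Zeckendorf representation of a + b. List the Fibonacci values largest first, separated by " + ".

The two numbers are 30907 and 24583, so their sum is 55490.
largest Fibonacci ≤ 55490 is 46368; 55490 − 46368 = 9122
largest Fibonacci ≤ 9122 is 6765; 9122 − 6765 = 2357
largest Fibonacci ≤ 2357 is 1597; 2357 − 1597 = 760
largest Fibonacci ≤ 760 is 610; 760 − 610 = 150
largest Fibonacci ≤ 150 is 144; 150 − 144 = 6
largest Fibonacci ≤ 6 is 5; 6 − 5 = 1
largest Fibonacci ≤ 1 is 1; 1 − 1 = 0

46368 + 6765 + 1597 + 610 + 144 + 5 + 1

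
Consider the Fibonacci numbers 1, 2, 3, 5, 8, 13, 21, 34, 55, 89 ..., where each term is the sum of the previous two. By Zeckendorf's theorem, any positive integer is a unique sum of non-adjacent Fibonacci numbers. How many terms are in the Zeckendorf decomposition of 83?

take 55 (≤ 83); 83 − 55 = 28
take 21 (≤ 28); 28 − 21 = 7
take 5 (≤ 7); 7 − 5 = 2
take 2 (≤ 2); 2 − 2 = 0
83 = 55 + 21 + 5 + 2, which has 4 terms.

4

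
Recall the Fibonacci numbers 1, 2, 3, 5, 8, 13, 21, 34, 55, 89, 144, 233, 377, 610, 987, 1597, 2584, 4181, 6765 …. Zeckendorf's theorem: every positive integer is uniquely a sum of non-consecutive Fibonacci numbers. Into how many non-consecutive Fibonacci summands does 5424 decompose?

5

Repeatedly subtract the largest Fibonacci number that fits:
take 4181 (≤ 5424); 5424 − 4181 = 1243
take 987 (≤ 1243); 1243 − 987 = 256
take 233 (≤ 256); 256 − 233 = 23
take 21 (≤ 23); 23 − 21 = 2
take 2 (≤ 2); 2 − 2 = 0
5424 = 4181 + 987 + 233 + 21 + 2, which has 5 terms.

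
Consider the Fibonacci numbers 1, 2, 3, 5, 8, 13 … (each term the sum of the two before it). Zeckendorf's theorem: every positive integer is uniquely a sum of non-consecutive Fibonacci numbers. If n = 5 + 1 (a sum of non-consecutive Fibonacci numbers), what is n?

6

5 + 1 = 6.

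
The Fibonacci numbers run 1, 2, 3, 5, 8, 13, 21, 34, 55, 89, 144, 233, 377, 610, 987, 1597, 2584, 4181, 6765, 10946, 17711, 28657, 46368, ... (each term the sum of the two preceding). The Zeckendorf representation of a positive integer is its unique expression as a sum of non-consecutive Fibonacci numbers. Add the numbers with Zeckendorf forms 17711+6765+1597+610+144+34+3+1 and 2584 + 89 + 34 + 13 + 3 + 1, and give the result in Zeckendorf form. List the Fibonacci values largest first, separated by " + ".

28657 + 610 + 233 + 89

The two numbers are 26865 and 2724, so their sum is 29589.
Greedy algorithm:
29589: greatest Fibonacci not exceeding it is 28657, leaving 932
932: greatest Fibonacci not exceeding it is 610, leaving 322
322: greatest Fibonacci not exceeding it is 233, leaving 89
89: greatest Fibonacci not exceeding it is 89, leaving 0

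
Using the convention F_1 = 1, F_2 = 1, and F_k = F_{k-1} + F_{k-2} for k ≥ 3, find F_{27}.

196418

Iterating the recurrence up to F_{21} = 10946 and F_{20} = 6765:
F_{22} = F_{21} + F_{20} = 10946 + 6765 = 17711
F_{23} = F_{22} + F_{21} = 17711 + 10946 = 28657
F_{24} = F_{23} + F_{22} = 28657 + 17711 = 46368
F_{25} = F_{24} + F_{23} = 46368 + 28657 = 75025
F_{26} = F_{25} + F_{24} = 75025 + 46368 = 121393
F_{27} = F_{26} + F_{25} = 121393 + 75025 = 196418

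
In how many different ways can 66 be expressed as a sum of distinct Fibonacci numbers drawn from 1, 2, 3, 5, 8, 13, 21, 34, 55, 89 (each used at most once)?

7

Starting from the Zeckendorf form and repeatedly splitting a term F_k into F_{k−1} + F_{k−2} (when neither is already used) reaches every representation.
66 = 55+8+3 = 55+8+2+1 = 34+21+8+3 = … (4 more), for 7 in all.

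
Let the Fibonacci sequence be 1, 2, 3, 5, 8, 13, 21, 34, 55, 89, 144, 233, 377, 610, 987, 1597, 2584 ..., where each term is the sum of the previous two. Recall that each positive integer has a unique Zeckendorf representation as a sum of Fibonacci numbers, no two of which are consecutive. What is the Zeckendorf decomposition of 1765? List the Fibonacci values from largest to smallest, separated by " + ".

1597 + 144 + 21 + 3

1597 ≤ 1765 < 2584, so take 1597; remainder 168
144 ≤ 168 < 233, so take 144; remainder 24
21 ≤ 24 < 34, so take 21; remainder 3
3 ≤ 3 < 5, so take 3; remainder 0
So 1765 = 1597 + 144 + 21 + 3, with no two terms consecutive in the sequence.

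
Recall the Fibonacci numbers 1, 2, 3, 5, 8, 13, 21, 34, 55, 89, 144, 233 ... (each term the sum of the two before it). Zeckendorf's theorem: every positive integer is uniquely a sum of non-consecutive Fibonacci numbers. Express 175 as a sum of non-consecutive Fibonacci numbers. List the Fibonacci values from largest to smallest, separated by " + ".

144 + 21 + 8 + 2

largest Fibonacci ≤ 175 is 144; 175 − 144 = 31
largest Fibonacci ≤ 31 is 21; 31 − 21 = 10
largest Fibonacci ≤ 10 is 8; 10 − 8 = 2
largest Fibonacci ≤ 2 is 2; 2 − 2 = 0
So 175 = 144 + 21 + 8 + 2, with no two terms consecutive in the sequence.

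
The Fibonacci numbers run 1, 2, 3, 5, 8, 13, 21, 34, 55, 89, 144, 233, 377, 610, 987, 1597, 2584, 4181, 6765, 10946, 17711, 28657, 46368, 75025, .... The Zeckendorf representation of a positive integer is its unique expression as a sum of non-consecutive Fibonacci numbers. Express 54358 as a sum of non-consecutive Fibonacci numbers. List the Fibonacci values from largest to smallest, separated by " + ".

46368 ≤ 54358 < 75025, so take 46368; remainder 7990
6765 ≤ 7990 < 10946, so take 6765; remainder 1225
987 ≤ 1225 < 1597, so take 987; remainder 238
233 ≤ 238 < 377, so take 233; remainder 5
5 ≤ 5 < 8, so take 5; remainder 0
So 54358 = 46368 + 6765 + 987 + 233 + 5, with no two terms consecutive in the sequence.

46368 + 6765 + 987 + 233 + 5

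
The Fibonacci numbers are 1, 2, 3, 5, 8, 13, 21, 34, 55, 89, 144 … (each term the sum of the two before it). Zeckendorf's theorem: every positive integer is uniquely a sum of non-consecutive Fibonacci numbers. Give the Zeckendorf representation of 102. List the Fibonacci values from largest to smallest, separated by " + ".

89 + 13

Repeatedly subtract the largest Fibonacci number that fits:
subtract 89 from 102: 13 remains
subtract 13 from 13: 0 remains
So 102 = 89 + 13, with no two terms consecutive in the sequence.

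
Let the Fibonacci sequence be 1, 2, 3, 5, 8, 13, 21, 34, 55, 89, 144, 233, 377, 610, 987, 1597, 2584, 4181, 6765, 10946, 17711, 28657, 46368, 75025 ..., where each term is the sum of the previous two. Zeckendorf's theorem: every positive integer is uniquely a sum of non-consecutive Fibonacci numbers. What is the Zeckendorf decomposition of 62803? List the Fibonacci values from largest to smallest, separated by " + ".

62803: greatest Fibonacci not exceeding it is 46368, leaving 16435
16435: greatest Fibonacci not exceeding it is 10946, leaving 5489
5489: greatest Fibonacci not exceeding it is 4181, leaving 1308
1308: greatest Fibonacci not exceeding it is 987, leaving 321
321: greatest Fibonacci not exceeding it is 233, leaving 88
88: greatest Fibonacci not exceeding it is 55, leaving 33
33: greatest Fibonacci not exceeding it is 21, leaving 12
12: greatest Fibonacci not exceeding it is 8, leaving 4
4: greatest Fibonacci not exceeding it is 3, leaving 1
1: greatest Fibonacci not exceeding it is 1, leaving 0
So 62803 = 46368 + 10946 + 4181 + 987 + 233 + 55 + 21 + 8 + 3 + 1, with no two terms consecutive in the sequence.

46368 + 10946 + 4181 + 987 + 233 + 55 + 21 + 8 + 3 + 1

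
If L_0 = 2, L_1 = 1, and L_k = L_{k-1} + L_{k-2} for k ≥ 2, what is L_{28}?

Iterating the recurrence up to L_{24} = 103682 and L_{23} = 64079:
L_{25} = L_{24} + L_{23} = 103682 + 64079 = 167761
L_{26} = L_{25} + L_{24} = 167761 + 103682 = 271443
L_{27} = L_{26} + L_{25} = 271443 + 167761 = 439204
L_{28} = L_{27} + L_{26} = 439204 + 271443 = 710647

710647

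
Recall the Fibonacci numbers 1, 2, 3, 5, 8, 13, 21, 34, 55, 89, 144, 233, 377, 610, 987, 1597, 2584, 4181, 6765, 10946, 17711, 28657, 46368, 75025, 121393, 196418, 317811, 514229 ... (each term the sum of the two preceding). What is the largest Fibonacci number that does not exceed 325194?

317811 ≤ 325194 < 514229, so the largest Fibonacci number not exceeding 325194 is 317811.

317811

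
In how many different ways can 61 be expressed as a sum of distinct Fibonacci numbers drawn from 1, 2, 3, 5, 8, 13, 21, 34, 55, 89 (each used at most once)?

Starting from the Zeckendorf form and repeatedly splitting a term F_k into F_{k−1} + F_{k−2} (when neither is already used) reaches every representation.
61 = 55+5+1 = 55+3+2+1 = 34+21+5+1 = … (3 more), for 6 in all.

6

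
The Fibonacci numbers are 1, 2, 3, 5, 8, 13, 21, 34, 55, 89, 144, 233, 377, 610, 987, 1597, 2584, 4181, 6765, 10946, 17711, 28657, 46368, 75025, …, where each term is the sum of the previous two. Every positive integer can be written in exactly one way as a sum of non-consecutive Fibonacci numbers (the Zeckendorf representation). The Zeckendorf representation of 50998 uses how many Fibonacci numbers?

7

46368 ≤ 50998 < 75025, so take 46368; remainder 4630
4181 ≤ 4630 < 6765, so take 4181; remainder 449
377 ≤ 449 < 610, so take 377; remainder 72
55 ≤ 72 < 89, so take 55; remainder 17
13 ≤ 17 < 21, so take 13; remainder 4
3 ≤ 4 < 5, so take 3; remainder 1
1 ≤ 1 < 2, so take 1; remainder 0
50998 = 46368 + 4181 + 377 + 55 + 13 + 3 + 1, which has 7 terms.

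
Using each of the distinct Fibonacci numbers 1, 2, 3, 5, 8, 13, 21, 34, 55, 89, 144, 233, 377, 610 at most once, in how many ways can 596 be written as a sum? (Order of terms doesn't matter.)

4

Starting from the Zeckendorf form and repeatedly splitting a term F_k into F_{k−1} + F_{k−2} (when neither is already used) reaches every representation.
596 = 377+144+55+13+5+2 = 377+144+34+21+13+5+2 = 377+89+55+34+21+13+5+2 = 233+144+89+55+34+21+13+5+2 — 4 representations.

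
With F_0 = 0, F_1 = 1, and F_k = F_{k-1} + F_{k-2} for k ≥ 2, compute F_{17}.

Iterating the recurrence up to F_{11} = 89 and F_{10} = 55:
F_{12} = F_{11} + F_{10} = 89 + 55 = 144
F_{13} = F_{12} + F_{11} = 144 + 89 = 233
F_{14} = F_{13} + F_{12} = 233 + 144 = 377
F_{15} = F_{14} + F_{13} = 377 + 233 = 610
F_{16} = F_{15} + F_{14} = 610 + 377 = 987
F_{17} = F_{16} + F_{15} = 987 + 610 = 1597

1597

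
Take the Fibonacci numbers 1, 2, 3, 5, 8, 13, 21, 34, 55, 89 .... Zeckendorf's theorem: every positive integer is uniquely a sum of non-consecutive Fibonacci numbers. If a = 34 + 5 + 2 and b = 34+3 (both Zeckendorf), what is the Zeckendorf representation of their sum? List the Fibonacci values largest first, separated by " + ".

The two numbers are 41 and 37, so their sum is 78.
Greedy algorithm:
take 55 (≤ 78); 78 − 55 = 23
take 21 (≤ 23); 23 − 21 = 2
take 2 (≤ 2); 2 − 2 = 0

55 + 21 + 2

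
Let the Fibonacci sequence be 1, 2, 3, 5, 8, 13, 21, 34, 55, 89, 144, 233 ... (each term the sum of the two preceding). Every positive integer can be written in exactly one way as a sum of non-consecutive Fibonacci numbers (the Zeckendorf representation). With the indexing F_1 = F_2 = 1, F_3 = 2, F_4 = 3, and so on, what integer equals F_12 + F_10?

F_12 + F_10 = 144 + 55 = 199.

199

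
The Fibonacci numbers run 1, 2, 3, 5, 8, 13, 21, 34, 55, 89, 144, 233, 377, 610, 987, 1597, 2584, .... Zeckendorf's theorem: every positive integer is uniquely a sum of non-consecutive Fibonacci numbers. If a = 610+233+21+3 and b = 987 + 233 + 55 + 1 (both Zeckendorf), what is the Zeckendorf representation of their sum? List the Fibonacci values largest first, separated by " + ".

1597 + 377 + 144 + 21 + 3 + 1

The two numbers are 867 and 1276, so their sum is 2143.
Repeatedly subtract the largest Fibonacci number that fits:
1597 ≤ 2143 < 2584, so take 1597; remainder 546
377 ≤ 546 < 610, so take 377; remainder 169
144 ≤ 169 < 233, so take 144; remainder 25
21 ≤ 25 < 34, so take 21; remainder 4
3 ≤ 4 < 5, so take 3; remainder 1
1 ≤ 1 < 2, so take 1; remainder 0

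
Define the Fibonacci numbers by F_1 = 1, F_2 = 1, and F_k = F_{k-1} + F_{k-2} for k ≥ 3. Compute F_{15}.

610

Iterating the recurrence up to F_{10} = 55 and F_{9} = 34:
F_{11} = F_{10} + F_{9} = 55 + 34 = 89
F_{12} = F_{11} + F_{10} = 89 + 55 = 144
F_{13} = F_{12} + F_{11} = 144 + 89 = 233
F_{14} = F_{13} + F_{12} = 233 + 144 = 377
F_{15} = F_{14} + F_{13} = 377 + 233 = 610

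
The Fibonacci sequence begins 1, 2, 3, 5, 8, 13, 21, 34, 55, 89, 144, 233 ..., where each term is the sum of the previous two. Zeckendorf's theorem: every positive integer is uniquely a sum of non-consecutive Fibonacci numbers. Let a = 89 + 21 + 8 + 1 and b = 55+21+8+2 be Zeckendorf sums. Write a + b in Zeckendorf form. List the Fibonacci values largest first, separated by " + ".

144 + 55 + 5 + 1

The two numbers are 119 and 86, so their sum is 205.
205: greatest Fibonacci not exceeding it is 144, leaving 61
61: greatest Fibonacci not exceeding it is 55, leaving 6
6: greatest Fibonacci not exceeding it is 5, leaving 1
1: greatest Fibonacci not exceeding it is 1, leaving 0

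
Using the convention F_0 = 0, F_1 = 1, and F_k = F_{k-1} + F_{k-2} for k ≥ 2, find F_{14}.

Iterating the recurrence up to F_{9} = 34 and F_{8} = 21:
F_{10} = F_{9} + F_{8} = 34 + 21 = 55
F_{11} = F_{10} + F_{9} = 55 + 34 = 89
F_{12} = F_{11} + F_{10} = 89 + 55 = 144
F_{13} = F_{12} + F_{11} = 144 + 89 = 233
F_{14} = F_{13} + F_{12} = 233 + 144 = 377

377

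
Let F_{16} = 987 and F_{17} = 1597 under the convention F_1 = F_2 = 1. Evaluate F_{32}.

By the doubling identity F_{2k} = F_k(2F_{k+1} − F_k): F_{32} = 987·(2·1597 − 987) = 987·2207 = 2178309.

2178309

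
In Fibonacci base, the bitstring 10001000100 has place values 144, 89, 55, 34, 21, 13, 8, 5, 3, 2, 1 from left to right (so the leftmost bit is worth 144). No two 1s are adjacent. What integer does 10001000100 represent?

168

Summing the place values of the 1 bits: 144 + 21 + 3 = 168.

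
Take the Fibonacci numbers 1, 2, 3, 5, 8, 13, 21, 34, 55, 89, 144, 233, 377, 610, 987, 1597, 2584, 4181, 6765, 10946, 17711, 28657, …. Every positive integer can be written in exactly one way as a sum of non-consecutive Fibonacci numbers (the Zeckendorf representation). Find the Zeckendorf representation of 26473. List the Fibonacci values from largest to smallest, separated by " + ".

17711 ≤ 26473 < 28657, so take 17711; remainder 8762
6765 ≤ 8762 < 10946, so take 6765; remainder 1997
1597 ≤ 1997 < 2584, so take 1597; remainder 400
377 ≤ 400 < 610, so take 377; remainder 23
21 ≤ 23 < 34, so take 21; remainder 2
2 ≤ 2 < 3, so take 2; remainder 0
So 26473 = 17711 + 6765 + 1597 + 377 + 21 + 2, with no two terms consecutive in the sequence.

17711 + 6765 + 1597 + 377 + 21 + 2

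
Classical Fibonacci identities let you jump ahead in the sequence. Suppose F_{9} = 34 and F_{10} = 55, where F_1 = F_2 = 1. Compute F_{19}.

4181

By F_{2k+1} = F_k² + F_{k+1}²: F_{19} = 34² + 55² = 1156 + 3025 = 4181.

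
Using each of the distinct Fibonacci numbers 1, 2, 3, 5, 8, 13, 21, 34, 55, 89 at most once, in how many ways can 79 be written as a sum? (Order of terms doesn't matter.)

Each representation comes from the Zeckendorf form by replacing some F_k with F_{k−1} + F_{k−2} where possible.
79 = 55+21+3 = 55+21+2+1 = 55+13+8+3 = 55+13+8+2+1 = 34+21+13+8+3 = … (3 more), for 8 in all.

8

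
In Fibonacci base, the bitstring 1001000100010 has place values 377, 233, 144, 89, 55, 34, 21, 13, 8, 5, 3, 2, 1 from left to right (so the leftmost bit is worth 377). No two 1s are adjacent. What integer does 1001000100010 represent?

Summing the place values of the 1 bits: 377 + 89 + 13 + 2 = 481.

481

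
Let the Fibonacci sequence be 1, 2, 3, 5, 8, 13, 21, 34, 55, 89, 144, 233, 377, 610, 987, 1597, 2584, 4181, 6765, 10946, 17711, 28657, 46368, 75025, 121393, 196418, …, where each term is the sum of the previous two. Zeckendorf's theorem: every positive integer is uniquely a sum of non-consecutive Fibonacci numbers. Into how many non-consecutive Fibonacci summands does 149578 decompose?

9

Greedily peel off the largest Fibonacci term at each step:
subtract 121393 from 149578: 28185 remains
subtract 17711 from 28185: 10474 remains
subtract 6765 from 10474: 3709 remains
subtract 2584 from 3709: 1125 remains
subtract 987 from 1125: 138 remains
subtract 89 from 138: 49 remains
subtract 34 from 49: 15 remains
subtract 13 from 15: 2 remains
subtract 2 from 2: 0 remains
149578 = 121393 + 17711 + 6765 + 2584 + 987 + 89 + 34 + 13 + 2, which has 9 terms.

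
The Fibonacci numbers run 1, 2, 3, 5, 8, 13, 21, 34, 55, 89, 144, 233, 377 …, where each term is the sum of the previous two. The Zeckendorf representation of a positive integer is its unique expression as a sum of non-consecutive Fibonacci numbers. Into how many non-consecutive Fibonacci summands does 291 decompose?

3

291 − 233 = 58
58 − 55 = 3
3 − 3 = 0
291 = 233 + 55 + 3, which has 3 terms.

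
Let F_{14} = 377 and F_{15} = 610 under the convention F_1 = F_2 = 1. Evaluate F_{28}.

By the doubling identity F_{2k} = F_k(2F_{k+1} − F_k): F_{28} = 377·(2·610 − 377) = 377·843 = 317811.

317811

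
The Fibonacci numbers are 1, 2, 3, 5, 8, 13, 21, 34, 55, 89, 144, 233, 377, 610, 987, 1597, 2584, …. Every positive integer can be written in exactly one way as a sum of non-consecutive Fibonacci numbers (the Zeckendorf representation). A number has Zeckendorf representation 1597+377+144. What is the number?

1597+377+144 = 2118.

2118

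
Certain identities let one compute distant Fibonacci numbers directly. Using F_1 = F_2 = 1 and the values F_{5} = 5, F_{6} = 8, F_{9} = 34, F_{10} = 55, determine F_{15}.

610

By the addition formula F_{m+n} = F_m F_{n+1} + F_{m−1} F_n with m=10, n=5: F_{15} = 55·8 + 34·5 = 440 + 170 = 610.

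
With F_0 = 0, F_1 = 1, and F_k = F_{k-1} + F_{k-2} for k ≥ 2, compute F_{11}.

Iterating the recurrence up to F_{4} = 3 and F_{3} = 2:
F_{5} = F_{4} + F_{3} = 3 + 2 = 5
F_{6} = F_{5} + F_{4} = 5 + 3 = 8
F_{7} = F_{6} + F_{5} = 8 + 5 = 13
F_{8} = F_{7} + F_{6} = 13 + 8 = 21
F_{9} = F_{8} + F_{7} = 21 + 13 = 34
F_{10} = F_{9} + F_{8} = 34 + 21 = 55
F_{11} = F_{10} + F_{9} = 55 + 34 = 89

89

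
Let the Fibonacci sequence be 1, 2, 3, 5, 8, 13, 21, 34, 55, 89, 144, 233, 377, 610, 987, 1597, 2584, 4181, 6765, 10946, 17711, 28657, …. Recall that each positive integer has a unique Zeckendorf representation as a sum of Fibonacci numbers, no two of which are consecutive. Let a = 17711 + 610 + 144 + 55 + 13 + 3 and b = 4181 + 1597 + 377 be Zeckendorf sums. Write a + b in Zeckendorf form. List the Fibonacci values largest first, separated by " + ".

17711 + 6765 + 144 + 55 + 13 + 3

The two numbers are 18536 and 6155, so their sum is 24691.
take 17711 (≤ 24691); 24691 − 17711 = 6980
take 6765 (≤ 6980); 6980 − 6765 = 215
take 144 (≤ 215); 215 − 144 = 71
take 55 (≤ 71); 71 − 55 = 16
take 13 (≤ 16); 16 − 13 = 3
take 3 (≤ 3); 3 − 3 = 0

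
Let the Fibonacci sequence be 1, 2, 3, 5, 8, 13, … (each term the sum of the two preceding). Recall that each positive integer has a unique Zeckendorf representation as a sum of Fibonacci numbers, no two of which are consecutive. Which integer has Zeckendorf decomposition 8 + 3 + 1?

8 + 3 + 1 = 12.

12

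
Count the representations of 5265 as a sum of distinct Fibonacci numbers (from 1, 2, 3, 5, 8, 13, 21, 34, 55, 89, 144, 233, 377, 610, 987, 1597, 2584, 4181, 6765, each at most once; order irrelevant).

Starting from the Zeckendorf form and repeatedly splitting a term F_k into F_{k−1} + F_{k−2} (when neither is already used) reaches every representation.
5265 = 4181+987+89+8 = 4181+987+89+5+3 = 4181+987+55+34+8 = … (51 more), for 54 in all.

54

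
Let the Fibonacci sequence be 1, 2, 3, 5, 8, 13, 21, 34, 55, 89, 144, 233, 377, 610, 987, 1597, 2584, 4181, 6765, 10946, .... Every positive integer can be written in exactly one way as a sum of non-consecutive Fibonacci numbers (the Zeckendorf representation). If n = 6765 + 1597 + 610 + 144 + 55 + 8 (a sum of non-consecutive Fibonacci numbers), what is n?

9179

6765 + 1597 + 610 + 144 + 55 + 8 = 9179.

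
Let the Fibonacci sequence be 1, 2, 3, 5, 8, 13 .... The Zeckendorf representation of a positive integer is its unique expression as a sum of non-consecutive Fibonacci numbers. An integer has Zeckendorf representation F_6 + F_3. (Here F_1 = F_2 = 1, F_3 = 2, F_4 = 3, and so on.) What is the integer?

F_6 + F_3 = 8 + 2 = 10.

10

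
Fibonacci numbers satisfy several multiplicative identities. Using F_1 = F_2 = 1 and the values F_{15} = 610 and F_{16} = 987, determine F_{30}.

832040

By the doubling identity F_{2k} = F_k(2F_{k+1} − F_k): F_{30} = 610·(2·987 − 610) = 610·1364 = 832040.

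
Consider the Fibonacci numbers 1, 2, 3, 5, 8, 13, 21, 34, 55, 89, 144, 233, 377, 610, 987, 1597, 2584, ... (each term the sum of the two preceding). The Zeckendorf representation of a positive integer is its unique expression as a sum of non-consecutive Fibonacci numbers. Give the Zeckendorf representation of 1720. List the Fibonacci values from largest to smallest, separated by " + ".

Repeatedly subtract the largest Fibonacci number that fits:
take 1597 (≤ 1720); 1720 − 1597 = 123
take 89 (≤ 123); 123 − 89 = 34
take 34 (≤ 34); 34 − 34 = 0
So 1720 = 1597 + 89 + 34, with no two terms consecutive in the sequence.

1597 + 89 + 34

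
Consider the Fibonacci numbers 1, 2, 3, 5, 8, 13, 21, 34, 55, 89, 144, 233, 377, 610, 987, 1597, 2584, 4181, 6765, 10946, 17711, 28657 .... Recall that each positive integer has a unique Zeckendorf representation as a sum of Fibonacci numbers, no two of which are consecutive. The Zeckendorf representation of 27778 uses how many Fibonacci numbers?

8

take 17711 (≤ 27778); 27778 − 17711 = 10067
take 6765 (≤ 10067); 10067 − 6765 = 3302
take 2584 (≤ 3302); 3302 − 2584 = 718
take 610 (≤ 718); 718 − 610 = 108
take 89 (≤ 108); 108 − 89 = 19
take 13 (≤ 19); 19 − 13 = 6
take 5 (≤ 6); 6 − 5 = 1
take 1 (≤ 1); 1 − 1 = 0
27778 = 17711 + 6765 + 2584 + 610 + 89 + 13 + 5 + 1, which has 8 terms.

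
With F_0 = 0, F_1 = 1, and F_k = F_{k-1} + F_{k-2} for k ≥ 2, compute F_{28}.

317811

Iterating the recurrence up to F_{21} = 10946 and F_{20} = 6765:
F_{22} = F_{21} + F_{20} = 10946 + 6765 = 17711
F_{23} = F_{22} + F_{21} = 17711 + 10946 = 28657
F_{24} = F_{23} + F_{22} = 28657 + 17711 = 46368
F_{25} = F_{24} + F_{23} = 46368 + 28657 = 75025
F_{26} = F_{25} + F_{24} = 75025 + 46368 = 121393
F_{27} = F_{26} + F_{25} = 121393 + 75025 = 196418
F_{28} = F_{27} + F_{26} = 196418 + 121393 = 317811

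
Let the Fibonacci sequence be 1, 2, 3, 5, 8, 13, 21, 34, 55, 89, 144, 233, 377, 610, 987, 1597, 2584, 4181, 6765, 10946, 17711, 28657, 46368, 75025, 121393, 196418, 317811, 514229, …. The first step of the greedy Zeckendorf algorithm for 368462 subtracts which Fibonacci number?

317811

317811 ≤ 368462 < 514229, so the largest Fibonacci number not exceeding 368462 is 317811.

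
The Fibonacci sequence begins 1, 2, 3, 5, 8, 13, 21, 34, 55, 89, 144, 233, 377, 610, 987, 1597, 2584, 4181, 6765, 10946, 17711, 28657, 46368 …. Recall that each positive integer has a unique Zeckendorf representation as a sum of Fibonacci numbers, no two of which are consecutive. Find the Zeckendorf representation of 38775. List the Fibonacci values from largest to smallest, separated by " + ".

Repeatedly subtract the largest Fibonacci number that fits:
38775: greatest Fibonacci not exceeding it is 28657, leaving 10118
10118: greatest Fibonacci not exceeding it is 6765, leaving 3353
3353: greatest Fibonacci not exceeding it is 2584, leaving 769
769: greatest Fibonacci not exceeding it is 610, leaving 159
159: greatest Fibonacci not exceeding it is 144, leaving 15
15: greatest Fibonacci not exceeding it is 13, leaving 2
2: greatest Fibonacci not exceeding it is 2, leaving 0
So 38775 = 28657 + 6765 + 2584 + 610 + 144 + 13 + 2, with no two terms consecutive in the sequence.

28657 + 6765 + 2584 + 610 + 144 + 13 + 2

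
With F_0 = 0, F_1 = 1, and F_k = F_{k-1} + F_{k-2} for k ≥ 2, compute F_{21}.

10946

Iterating the recurrence up to F_{14} = 377 and F_{13} = 233:
F_{15} = F_{14} + F_{13} = 377 + 233 = 610
F_{16} = F_{15} + F_{14} = 610 + 377 = 987
F_{17} = F_{16} + F_{15} = 987 + 610 = 1597
F_{18} = F_{17} + F_{16} = 1597 + 987 = 2584
F_{19} = F_{18} + F_{17} = 2584 + 1597 = 4181
F_{20} = F_{19} + F_{18} = 4181 + 2584 = 6765
F_{21} = F_{20} + F_{19} = 6765 + 4181 = 10946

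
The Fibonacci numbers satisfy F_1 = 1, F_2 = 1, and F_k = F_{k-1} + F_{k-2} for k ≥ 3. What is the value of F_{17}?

1597

Iterating the recurrence up to F_{13} = 233 and F_{12} = 144:
F_{14} = F_{13} + F_{12} = 233 + 144 = 377
F_{15} = F_{14} + F_{13} = 377 + 233 = 610
F_{16} = F_{15} + F_{14} = 610 + 377 = 987
F_{17} = F_{16} + F_{15} = 987 + 610 = 1597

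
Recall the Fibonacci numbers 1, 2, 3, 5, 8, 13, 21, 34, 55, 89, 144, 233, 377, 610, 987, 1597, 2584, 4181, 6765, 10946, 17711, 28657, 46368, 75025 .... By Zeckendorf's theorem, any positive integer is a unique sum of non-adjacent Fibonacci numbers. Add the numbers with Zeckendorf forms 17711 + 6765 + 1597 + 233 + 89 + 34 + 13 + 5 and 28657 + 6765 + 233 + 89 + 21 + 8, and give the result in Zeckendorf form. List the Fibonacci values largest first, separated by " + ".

46368 + 10946 + 4181 + 610 + 89 + 21 + 5

The two numbers are 26447 and 35773, so their sum is 62220.
Greedily peel off the largest Fibonacci term at each step:
take 46368 (≤ 62220); 62220 − 46368 = 15852
take 10946 (≤ 15852); 15852 − 10946 = 4906
take 4181 (≤ 4906); 4906 − 4181 = 725
take 610 (≤ 725); 725 − 610 = 115
take 89 (≤ 115); 115 − 89 = 26
take 21 (≤ 26); 26 − 21 = 5
take 5 (≤ 5); 5 − 5 = 0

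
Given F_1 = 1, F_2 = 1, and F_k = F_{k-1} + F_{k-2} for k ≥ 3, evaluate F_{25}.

75025

Iterating the recurrence up to F_{21} = 10946 and F_{20} = 6765:
F_{22} = F_{21} + F_{20} = 10946 + 6765 = 17711
F_{23} = F_{22} + F_{21} = 17711 + 10946 = 28657
F_{24} = F_{23} + F_{22} = 28657 + 17711 = 46368
F_{25} = F_{24} + F_{23} = 46368 + 28657 = 75025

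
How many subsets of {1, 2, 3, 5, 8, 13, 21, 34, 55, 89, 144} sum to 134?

9

134 = 89+34+8+3 = 89+34+8+2+1 = 89+21+13+8+3 = 89+34+5+3+2+1 = … (5 more), for 9 in all.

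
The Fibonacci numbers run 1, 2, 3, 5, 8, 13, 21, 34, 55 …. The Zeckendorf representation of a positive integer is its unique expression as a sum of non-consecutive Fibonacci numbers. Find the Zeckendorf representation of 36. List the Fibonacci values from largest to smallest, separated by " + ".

36 − 34 = 2
2 − 2 = 0
So 36 = 34 + 2, with no two terms consecutive in the sequence.

34 + 2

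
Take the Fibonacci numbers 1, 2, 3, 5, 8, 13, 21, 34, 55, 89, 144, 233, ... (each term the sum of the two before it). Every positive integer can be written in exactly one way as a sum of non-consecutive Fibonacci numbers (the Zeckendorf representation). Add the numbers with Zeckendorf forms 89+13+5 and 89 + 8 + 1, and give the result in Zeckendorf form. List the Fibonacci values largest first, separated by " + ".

144 + 55 + 5 + 1

The two numbers are 107 and 98, so their sum is 205.
subtract 144 from 205: 61 remains
subtract 55 from 61: 6 remains
subtract 5 from 6: 1 remains
subtract 1 from 1: 0 remains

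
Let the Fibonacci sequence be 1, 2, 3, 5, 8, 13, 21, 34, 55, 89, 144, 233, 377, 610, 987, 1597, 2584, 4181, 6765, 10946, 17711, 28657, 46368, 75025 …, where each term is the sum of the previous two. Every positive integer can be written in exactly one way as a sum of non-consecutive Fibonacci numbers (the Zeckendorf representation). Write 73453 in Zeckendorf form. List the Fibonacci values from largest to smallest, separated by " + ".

46368 + 17711 + 6765 + 2584 + 21 + 3 + 1

Repeatedly subtract the largest Fibonacci number that fits:
largest Fibonacci ≤ 73453 is 46368; 73453 − 46368 = 27085
largest Fibonacci ≤ 27085 is 17711; 27085 − 17711 = 9374
largest Fibonacci ≤ 9374 is 6765; 9374 − 6765 = 2609
largest Fibonacci ≤ 2609 is 2584; 2609 − 2584 = 25
largest Fibonacci ≤ 25 is 21; 25 − 21 = 4
largest Fibonacci ≤ 4 is 3; 4 − 3 = 1
largest Fibonacci ≤ 1 is 1; 1 − 1 = 0
So 73453 = 46368 + 17711 + 6765 + 2584 + 21 + 3 + 1, with no two terms consecutive in the sequence.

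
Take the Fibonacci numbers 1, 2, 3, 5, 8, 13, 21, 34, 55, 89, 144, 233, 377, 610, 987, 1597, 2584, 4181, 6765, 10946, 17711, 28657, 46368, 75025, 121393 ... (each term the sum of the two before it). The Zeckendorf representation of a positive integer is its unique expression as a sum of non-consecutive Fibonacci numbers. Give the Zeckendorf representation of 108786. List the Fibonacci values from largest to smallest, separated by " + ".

Greedily peel off the largest Fibonacci term at each step:
largest Fibonacci ≤ 108786 is 75025; 108786 − 75025 = 33761
largest Fibonacci ≤ 33761 is 28657; 33761 − 28657 = 5104
largest Fibonacci ≤ 5104 is 4181; 5104 − 4181 = 923
largest Fibonacci ≤ 923 is 610; 923 − 610 = 313
largest Fibonacci ≤ 313 is 233; 313 − 233 = 80
largest Fibonacci ≤ 80 is 55; 80 − 55 = 25
largest Fibonacci ≤ 25 is 21; 25 − 21 = 4
largest Fibonacci ≤ 4 is 3; 4 − 3 = 1
largest Fibonacci ≤ 1 is 1; 1 − 1 = 0
So 108786 = 75025 + 28657 + 4181 + 610 + 233 + 55 + 21 + 3 + 1, with no two terms consecutive in the sequence.

75025 + 28657 + 4181 + 610 + 233 + 55 + 21 + 3 + 1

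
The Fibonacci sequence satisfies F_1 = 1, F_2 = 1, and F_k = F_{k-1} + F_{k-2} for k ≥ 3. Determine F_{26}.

Iterating the recurrence up to F_{18} = 2584 and F_{17} = 1597:
F_{19} = F_{18} + F_{17} = 2584 + 1597 = 4181
F_{20} = F_{19} + F_{18} = 4181 + 2584 = 6765
F_{21} = F_{20} + F_{19} = 6765 + 4181 = 10946
F_{22} = F_{21} + F_{20} = 10946 + 6765 = 17711
F_{23} = F_{22} + F_{21} = 17711 + 10946 = 28657
F_{24} = F_{23} + F_{22} = 28657 + 17711 = 46368
F_{25} = F_{24} + F_{23} = 46368 + 28657 = 75025
F_{26} = F_{25} + F_{24} = 75025 + 46368 = 121393

121393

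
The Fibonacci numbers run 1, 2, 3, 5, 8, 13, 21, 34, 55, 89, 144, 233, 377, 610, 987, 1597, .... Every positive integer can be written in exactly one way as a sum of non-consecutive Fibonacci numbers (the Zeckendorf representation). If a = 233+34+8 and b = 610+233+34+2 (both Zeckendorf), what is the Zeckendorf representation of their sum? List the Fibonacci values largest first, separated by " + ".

The two numbers are 275 and 879, so their sum is 1154.
1154: greatest Fibonacci not exceeding it is 987, leaving 167
167: greatest Fibonacci not exceeding it is 144, leaving 23
23: greatest Fibonacci not exceeding it is 21, leaving 2
2: greatest Fibonacci not exceeding it is 2, leaving 0

987 + 144 + 21 + 2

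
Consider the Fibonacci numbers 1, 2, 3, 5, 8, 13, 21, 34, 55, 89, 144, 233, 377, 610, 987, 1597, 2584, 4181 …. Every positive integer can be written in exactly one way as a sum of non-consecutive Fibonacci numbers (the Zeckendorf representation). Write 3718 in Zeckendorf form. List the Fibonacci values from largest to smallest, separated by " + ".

2584 + 987 + 144 + 3

Greedy algorithm:
take 2584 (≤ 3718); 3718 − 2584 = 1134
take 987 (≤ 1134); 1134 − 987 = 147
take 144 (≤ 147); 147 − 144 = 3
take 3 (≤ 3); 3 − 3 = 0
So 3718 = 2584 + 987 + 144 + 3, with no two terms consecutive in the sequence.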